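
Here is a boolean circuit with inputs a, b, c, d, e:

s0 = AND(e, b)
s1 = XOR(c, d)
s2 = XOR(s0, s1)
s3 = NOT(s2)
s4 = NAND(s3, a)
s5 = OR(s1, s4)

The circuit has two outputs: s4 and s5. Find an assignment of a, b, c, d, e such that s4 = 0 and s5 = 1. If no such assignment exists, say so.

a=1 b=1 c=1 d=0 e=1

Check with a=1 b=1 c=1 d=0 e=1:
s0 = AND(e, b) = AND(1, 1) = 1
s1 = XOR(c, d) = XOR(1, 0) = 1
s2 = XOR(s0, s1) = XOR(1, 1) = 0
s3 = NOT(s2) = NOT 0 = 1
s4 = NAND(s3, a) = NAND(1, 1) = 0
s5 = OR(s1, s4) = OR(1, 0) = 1
So s4 = 0 and s5 = 1.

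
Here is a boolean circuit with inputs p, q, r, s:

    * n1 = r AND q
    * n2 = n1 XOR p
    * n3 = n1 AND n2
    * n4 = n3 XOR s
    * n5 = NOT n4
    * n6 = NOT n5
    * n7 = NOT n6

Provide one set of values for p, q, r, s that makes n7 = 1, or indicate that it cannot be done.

n7 = NOT n6 must be 1, so n6 = 0.
Check with p=1, q=1, r=1, s=0:
n1 = r AND q = 1 AND 1 = 1
n2 = n1 XOR p = 1 XOR 1 = 0
n3 = n1 AND n2 = 1 AND 0 = 0
n4 = n3 XOR s = 0 XOR 0 = 0
n5 = NOT n4 = NOT 0 = 1
n6 = NOT n5 = NOT 1 = 0
n7 = NOT n6 = NOT 0 = 1
So n7 = 1 as required.

p=1, q=1, r=1, s=0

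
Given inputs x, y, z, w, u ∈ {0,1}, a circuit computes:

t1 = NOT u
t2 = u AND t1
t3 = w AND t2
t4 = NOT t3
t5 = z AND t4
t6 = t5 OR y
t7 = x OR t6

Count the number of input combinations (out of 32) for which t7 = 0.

4

t7 = x OR t6 must be 0, so both x = 0 and t6 = 0.
t6 = t5 OR y must be 0, so both t5 = 0 and y = 0.
t5 = z AND t4 must be 0, so at least one of z, t4 is 0.
Satisfying assignments:
  x=0, y=0, z=0, w=0, u=0
  x=0, y=0, z=0, w=0, u=1
  x=0, y=0, z=0, w=1, u=0
  x=0, y=0, z=0, w=1, u=1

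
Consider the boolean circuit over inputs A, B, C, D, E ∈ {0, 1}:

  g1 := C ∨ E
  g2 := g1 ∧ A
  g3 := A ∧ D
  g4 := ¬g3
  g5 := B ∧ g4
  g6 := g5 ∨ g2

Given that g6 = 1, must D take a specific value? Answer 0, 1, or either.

Both values of D occur among assignments with g6 = 1:
  D=0: A=0, B=1, C=0, D=0, E=0
  D=1: A=0, B=1, C=0, D=1, E=0

either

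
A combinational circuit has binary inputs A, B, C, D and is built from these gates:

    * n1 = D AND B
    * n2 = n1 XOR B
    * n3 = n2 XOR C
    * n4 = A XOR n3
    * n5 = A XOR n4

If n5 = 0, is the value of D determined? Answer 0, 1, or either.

Both values of D occur among assignments with n5 = 0:
  D=0: A=0, B=0, C=0, D=0
  D=1: A=0, B=0, C=0, D=1

either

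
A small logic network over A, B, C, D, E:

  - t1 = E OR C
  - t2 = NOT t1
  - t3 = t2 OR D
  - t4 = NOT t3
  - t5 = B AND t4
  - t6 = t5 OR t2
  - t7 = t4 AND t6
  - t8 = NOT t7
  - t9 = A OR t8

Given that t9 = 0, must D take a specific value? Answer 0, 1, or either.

t9 = A OR t8 must be 0, so both A = 0 and t8 = 0.
Every assignment with t9 = 0 has D = 0; there are 3 such assignment(s).
  A=0, B=1, C=0, D=0, E=1
  A=0, B=1, C=1, D=0, E=0
  A=0, B=1, C=1, D=0, E=1

0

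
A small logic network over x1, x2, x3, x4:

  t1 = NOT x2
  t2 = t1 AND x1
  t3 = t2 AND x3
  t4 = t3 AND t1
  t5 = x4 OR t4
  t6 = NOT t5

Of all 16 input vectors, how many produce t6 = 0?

t6 = NOT t5 must be 0, so t5 = 1.
t5 = x4 OR t4 must be 1, so at least one of x4, t4 is 1.
Enumerating the 16 input combinations, 9 give t6 = 0 and 7 give t6 = 1.

9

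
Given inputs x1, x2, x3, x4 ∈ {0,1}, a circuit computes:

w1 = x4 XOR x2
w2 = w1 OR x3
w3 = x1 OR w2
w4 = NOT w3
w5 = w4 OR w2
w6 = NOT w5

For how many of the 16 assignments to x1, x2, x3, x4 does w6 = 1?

w6 = NOT w5 must be 1, so w5 = 0.
w5 = w4 OR w2 must be 0, so both w4 = 0 and w2 = 0.
w4 = NOT w3 must be 0, so w3 = 1.
Satisfying assignments:
  x1=1, x2=0, x3=0, x4=0
  x1=1, x2=1, x3=0, x4=1

2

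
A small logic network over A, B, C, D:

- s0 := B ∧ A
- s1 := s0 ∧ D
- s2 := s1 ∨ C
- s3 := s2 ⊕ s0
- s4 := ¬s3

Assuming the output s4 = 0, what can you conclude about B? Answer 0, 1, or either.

either

Both values of B occur among assignments with s4 = 0:
  B=0: A=0, B=0, C=1, D=0
  B=1: A=0, B=1, C=1, D=0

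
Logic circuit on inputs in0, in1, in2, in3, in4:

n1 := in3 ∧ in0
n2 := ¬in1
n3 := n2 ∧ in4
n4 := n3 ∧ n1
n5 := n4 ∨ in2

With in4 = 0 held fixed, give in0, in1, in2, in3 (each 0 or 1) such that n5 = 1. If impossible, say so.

in0=1 in1=1 in2=1 in3=1

n5 = n4 ∨ in2 must be 1, so at least one of n4, in2 is 1.
Check with in4 = 0 and in0=1, in1=1, in2=1, in3=1:
n1 = in3 ∧ in0 = 1 ∧ 1 = 1
n2 = ¬in1 = ¬1 = 0
n3 = n2 ∧ in4 = 0 ∧ 0 = 0
n4 = n3 ∧ n1 = 0 ∧ 1 = 0
n5 = n4 ∨ in2 = 0 ∨ 1 = 1
So n5 = 1.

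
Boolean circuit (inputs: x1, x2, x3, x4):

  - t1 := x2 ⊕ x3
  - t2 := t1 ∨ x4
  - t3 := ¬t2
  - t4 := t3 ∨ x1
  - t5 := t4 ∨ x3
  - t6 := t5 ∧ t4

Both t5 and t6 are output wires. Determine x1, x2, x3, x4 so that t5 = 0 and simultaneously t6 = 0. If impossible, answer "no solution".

x1=0 x2=1 x3=0 x4=0

Check with x1=0 x2=1 x3=0 x4=0:
t1 = x2 ⊕ x3 = 1 ⊕ 0 = 1
t2 = t1 ∨ x4 = 1 ∨ 0 = 1
t3 = ¬t2 = ¬1 = 0
t4 = t3 ∨ x1 = 0 ∨ 0 = 0
t5 = t4 ∨ x3 = 0 ∨ 0 = 0
t6 = t5 ∧ t4 = 0 ∧ 0 = 0
So t5 = 0 and t6 = 0.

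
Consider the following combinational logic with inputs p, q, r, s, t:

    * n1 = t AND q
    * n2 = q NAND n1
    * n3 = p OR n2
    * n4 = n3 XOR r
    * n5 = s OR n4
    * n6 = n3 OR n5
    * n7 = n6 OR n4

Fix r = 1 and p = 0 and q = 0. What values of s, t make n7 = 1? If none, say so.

n7 = n6 OR n4 must be 1, so at least one of n6, n4 is 1.
Check with r = 1 and p = 0 and q = 0 and s=1, t=0:
n1 = t AND q = 0 AND 0 = 0
n2 = q NAND n1 = 0 NAND 0 = 1
n3 = p OR n2 = 0 OR 1 = 1
n4 = n3 XOR r = 1 XOR 1 = 0
n5 = s OR n4 = 1 OR 0 = 1
n6 = n3 OR n5 = 1 OR 1 = 1
n7 = n6 OR n4 = 1 OR 0 = 1
So n7 = 1.

s=1, t=0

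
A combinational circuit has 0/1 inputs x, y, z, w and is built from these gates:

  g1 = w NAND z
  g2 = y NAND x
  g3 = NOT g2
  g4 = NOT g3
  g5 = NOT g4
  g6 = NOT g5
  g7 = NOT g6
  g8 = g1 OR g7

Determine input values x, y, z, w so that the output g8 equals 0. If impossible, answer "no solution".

Check with x=0 y=1 z=1 w=1:
g1 = w NAND z = 1 NAND 1 = 0
g2 = y NAND x = 1 NAND 0 = 1
g3 = NOT g2 = NOT 1 = 0
g4 = NOT g3 = NOT 0 = 1
g5 = NOT g4 = NOT 1 = 0
g6 = NOT g5 = NOT 0 = 1
g7 = NOT g6 = NOT 1 = 0
g8 = g1 OR g7 = 0 OR 0 = 0
So g8 = 0 as required.

x=0 y=1 z=1 w=1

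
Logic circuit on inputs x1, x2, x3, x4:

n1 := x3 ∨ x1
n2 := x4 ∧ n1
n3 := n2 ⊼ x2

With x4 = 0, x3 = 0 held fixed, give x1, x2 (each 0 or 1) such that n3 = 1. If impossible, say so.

Check with x4 = 0, x3 = 0 and x1=1, x2=1:
n1 = x3 ∨ x1 = 0 ∨ 1 = 1
n2 = x4 ∧ n1 = 0 ∧ 1 = 0
n3 = n2 ⊼ x2 = 0 ⊼ 1 = 1
So n3 = 1.

x1=1, x2=1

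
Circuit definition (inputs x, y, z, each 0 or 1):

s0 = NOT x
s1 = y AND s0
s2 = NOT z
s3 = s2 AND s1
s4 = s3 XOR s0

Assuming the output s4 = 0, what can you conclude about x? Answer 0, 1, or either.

Both values of x occur among assignments with s4 = 0:
  x=0: x=0, y=1, z=0
  x=1: x=1, y=0, z=0

either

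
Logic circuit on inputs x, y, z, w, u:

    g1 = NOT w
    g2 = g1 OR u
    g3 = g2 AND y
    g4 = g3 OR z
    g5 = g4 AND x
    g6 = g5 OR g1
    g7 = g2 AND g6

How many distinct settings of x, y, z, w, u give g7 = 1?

g7 = g2 AND g6 must be 1, so both g2 = 1 and g6 = 1.
g2 = g1 OR u must be 1, so at least one of g1, u is 1.
Enumerating the 32 input combinations, 19 give g7 = 1 and 13 give g7 = 0.

19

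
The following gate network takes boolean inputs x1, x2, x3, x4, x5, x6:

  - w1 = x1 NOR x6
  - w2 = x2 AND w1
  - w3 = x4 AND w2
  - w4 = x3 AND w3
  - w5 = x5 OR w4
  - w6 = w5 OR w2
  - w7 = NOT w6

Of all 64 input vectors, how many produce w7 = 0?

w7 = NOT w6 must be 0, so w6 = 1.
w6 = w5 OR w2 must be 1, so at least one of w5, w2 is 1.
Enumerating the 64 input combinations, 36 give w7 = 0 and 28 give w7 = 1.

36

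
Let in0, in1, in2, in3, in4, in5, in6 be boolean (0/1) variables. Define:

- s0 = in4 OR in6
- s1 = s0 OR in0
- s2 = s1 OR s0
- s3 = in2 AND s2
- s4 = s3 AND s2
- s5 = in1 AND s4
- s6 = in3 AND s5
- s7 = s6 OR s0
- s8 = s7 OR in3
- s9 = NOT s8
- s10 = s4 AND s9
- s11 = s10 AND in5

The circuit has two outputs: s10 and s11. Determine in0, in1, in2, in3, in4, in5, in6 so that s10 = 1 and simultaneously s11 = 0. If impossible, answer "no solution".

in0=1, in1=1, in2=1, in3=0, in4=0, in5=0, in6=0

Check with in0=1, in1=1, in2=1, in3=0, in4=0, in5=0, in6=0:
s0 = in4 OR in6 = 0 OR 0 = 0
s1 = s0 OR in0 = 0 OR 1 = 1
s2 = s1 OR s0 = 1 OR 0 = 1
s3 = in2 AND s2 = 1 AND 1 = 1
s4 = s3 AND s2 = 1 AND 1 = 1
s5 = in1 AND s4 = 1 AND 1 = 1
s6 = in3 AND s5 = 0 AND 1 = 0
s7 = s6 OR s0 = 0 OR 0 = 0
s8 = s7 OR in3 = 0 OR 0 = 0
s9 = NOT s8 = NOT 0 = 1
s10 = s4 AND s9 = 1 AND 1 = 1
s11 = s10 AND in5 = 1 AND 0 = 0
So s10 = 1 and s11 = 0.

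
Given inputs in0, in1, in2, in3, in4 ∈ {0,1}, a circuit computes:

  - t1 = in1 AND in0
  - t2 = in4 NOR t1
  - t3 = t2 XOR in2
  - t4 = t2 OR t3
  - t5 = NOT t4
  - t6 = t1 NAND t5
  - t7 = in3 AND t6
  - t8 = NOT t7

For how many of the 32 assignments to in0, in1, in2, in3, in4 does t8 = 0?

t8 = NOT t7 must be 0, so t7 = 1.
t7 = in3 AND t6 must be 1, so both in3 = 1 and t6 = 1.
t6 = t1 NAND t5 must be 1, so at least one of t1, t5 is 0.
Enumerating the 32 input combinations, 14 give t8 = 0 and 18 give t8 = 1.

14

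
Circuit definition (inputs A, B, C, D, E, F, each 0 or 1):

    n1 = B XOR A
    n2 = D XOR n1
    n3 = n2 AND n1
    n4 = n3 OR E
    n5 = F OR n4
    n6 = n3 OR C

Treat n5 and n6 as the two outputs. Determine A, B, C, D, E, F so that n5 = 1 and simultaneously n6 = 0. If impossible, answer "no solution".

A=0, B=1, C=0, D=1, E=1, F=0

Check with A=0, B=1, C=0, D=1, E=1, F=0:
n1 = B XOR A = 1 XOR 0 = 1
n2 = D XOR n1 = 1 XOR 1 = 0
n3 = n2 AND n1 = 0 AND 1 = 0
n4 = n3 OR E = 0 OR 1 = 1
n5 = F OR n4 = 0 OR 1 = 1
n6 = n3 OR C = 0 OR 0 = 0
So n5 = 1 and n6 = 0.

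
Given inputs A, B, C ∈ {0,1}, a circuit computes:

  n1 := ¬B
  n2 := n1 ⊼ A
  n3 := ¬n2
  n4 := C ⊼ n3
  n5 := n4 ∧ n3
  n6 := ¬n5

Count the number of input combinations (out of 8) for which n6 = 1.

n6 = ¬n5 must be 1, so n5 = 0.
n5 = n4 ∧ n3 must be 0, so at least one of n4, n3 is 0.
Enumerating the 8 input combinations, 7 give n6 = 1 and 1 give n6 = 0.

7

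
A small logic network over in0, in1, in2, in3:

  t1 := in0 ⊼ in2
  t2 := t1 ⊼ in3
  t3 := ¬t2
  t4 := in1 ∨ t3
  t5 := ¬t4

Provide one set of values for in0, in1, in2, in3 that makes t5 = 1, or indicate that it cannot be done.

t5 = ¬t4 must be 1, so t4 = 0.
t4 = in1 ∨ t3 must be 0, so both in1 = 0 and t3 = 0.
t3 = ¬t2 must be 0, so t2 = 1.
Check with in0=1, in1=0, in2=1, in3=0:
t1 = in0 ⊼ in2 = 1 ⊼ 1 = 0
t2 = t1 ⊼ in3 = 0 ⊼ 0 = 1
t3 = ¬t2 = ¬1 = 0
t4 = in1 ∨ t3 = 0 ∨ 0 = 0
t5 = ¬t4 = ¬0 = 1
So t5 = 1 as required.

in0=1, in1=0, in2=1, in3=0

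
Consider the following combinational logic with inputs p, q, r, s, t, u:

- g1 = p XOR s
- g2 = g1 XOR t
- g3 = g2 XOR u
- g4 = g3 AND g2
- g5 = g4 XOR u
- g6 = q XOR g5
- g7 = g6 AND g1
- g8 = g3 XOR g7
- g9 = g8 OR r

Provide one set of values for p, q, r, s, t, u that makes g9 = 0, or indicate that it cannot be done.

p=1, q=0, r=0, s=0, t=1, u=0

Check with p=1, q=0, r=0, s=0, t=1, u=0:
g1 = p XOR s = 1 XOR 0 = 1
g2 = g1 XOR t = 1 XOR 1 = 0
g3 = g2 XOR u = 0 XOR 0 = 0
g4 = g3 AND g2 = 0 AND 0 = 0
g5 = g4 XOR u = 0 XOR 0 = 0
g6 = q XOR g5 = 0 XOR 0 = 0
g7 = g6 AND g1 = 0 AND 1 = 0
g8 = g3 XOR g7 = 0 XOR 0 = 0
g9 = g8 OR r = 0 OR 0 = 0
So g9 = 0 as required.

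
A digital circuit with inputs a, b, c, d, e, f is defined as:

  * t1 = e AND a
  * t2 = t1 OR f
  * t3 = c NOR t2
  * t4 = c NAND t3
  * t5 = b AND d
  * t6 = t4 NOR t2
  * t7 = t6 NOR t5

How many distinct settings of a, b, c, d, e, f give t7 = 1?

48

t7 = t6 NOR t5 must be 1, so both t6 = 0 and t5 = 0.
t6 = t4 NOR t2 must be 0, so at least one of t4, t2 is 1.
t5 = b AND d must be 0, so at least one of b, d is 0.
Enumerating the 64 input combinations, 48 give t7 = 1 and 16 give t7 = 0.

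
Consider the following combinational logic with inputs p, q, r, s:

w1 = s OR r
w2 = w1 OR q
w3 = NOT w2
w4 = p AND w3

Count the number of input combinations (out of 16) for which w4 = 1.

w4 = p AND w3 must be 1, so both p = 1 and w3 = 1.
w3 = NOT w2 must be 1, so w2 = 0.
Enumerating the 16 input combinations, 1 give w4 = 1 and 15 give w4 = 0.

1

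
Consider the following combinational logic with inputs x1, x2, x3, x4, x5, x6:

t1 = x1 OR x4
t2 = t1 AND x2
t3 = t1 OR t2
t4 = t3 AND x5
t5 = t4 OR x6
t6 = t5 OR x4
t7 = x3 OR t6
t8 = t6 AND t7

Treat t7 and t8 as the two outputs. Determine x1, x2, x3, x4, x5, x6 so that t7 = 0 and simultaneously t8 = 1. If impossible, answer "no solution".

Across all 64 input combinations, none give both t7 = 0 and t8 = 1.

no solution exists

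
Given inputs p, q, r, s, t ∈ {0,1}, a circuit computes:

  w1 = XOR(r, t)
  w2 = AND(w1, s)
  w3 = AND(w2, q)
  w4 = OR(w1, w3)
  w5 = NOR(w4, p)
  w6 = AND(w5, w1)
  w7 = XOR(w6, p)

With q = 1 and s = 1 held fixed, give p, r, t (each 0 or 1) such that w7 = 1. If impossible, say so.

p=1, r=1, t=1

Check with q = 1 and s = 1 and p=1, r=1, t=1:
w1 = XOR(r, t) = XOR(1, 1) = 0
w2 = AND(w1, s) = AND(0, 1) = 0
w3 = AND(w2, q) = AND(0, 1) = 0
w4 = OR(w1, w3) = OR(0, 0) = 0
w5 = NOR(w4, p) = NOR(0, 1) = 0
w6 = AND(w5, w1) = AND(0, 0) = 0
w7 = XOR(w6, p) = XOR(0, 1) = 1
So w7 = 1.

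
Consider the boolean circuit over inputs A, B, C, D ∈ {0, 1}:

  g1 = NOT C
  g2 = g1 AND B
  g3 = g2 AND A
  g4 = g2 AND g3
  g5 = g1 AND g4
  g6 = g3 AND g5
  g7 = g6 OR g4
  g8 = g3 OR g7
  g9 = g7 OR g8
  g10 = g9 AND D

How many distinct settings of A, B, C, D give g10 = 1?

1

g10 = g9 AND D must be 1, so both g9 = 1 and D = 1.
g9 = g7 OR g8 must be 1, so at least one of g7, g8 is 1.
Enumerating the 16 input combinations, 1 give g10 = 1 and 15 give g10 = 0.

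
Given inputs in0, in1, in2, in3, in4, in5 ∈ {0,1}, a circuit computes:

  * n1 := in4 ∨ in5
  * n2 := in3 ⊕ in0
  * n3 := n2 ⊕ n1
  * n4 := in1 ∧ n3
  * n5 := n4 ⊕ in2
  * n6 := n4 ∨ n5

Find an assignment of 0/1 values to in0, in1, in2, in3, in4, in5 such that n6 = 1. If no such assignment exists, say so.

in0=1, in1=1, in2=0, in3=1, in4=1, in5=0

Check with in0=1, in1=1, in2=0, in3=1, in4=1, in5=0:
n1 = in4 ∨ in5 = 1 ∨ 0 = 1
n2 = in3 ⊕ in0 = 1 ⊕ 1 = 0
n3 = n2 ⊕ n1 = 0 ⊕ 1 = 1
n4 = in1 ∧ n3 = 1 ∧ 1 = 1
n5 = n4 ⊕ in2 = 1 ⊕ 0 = 1
n6 = n4 ∨ n5 = 1 ∨ 1 = 1
So n6 = 1 as required.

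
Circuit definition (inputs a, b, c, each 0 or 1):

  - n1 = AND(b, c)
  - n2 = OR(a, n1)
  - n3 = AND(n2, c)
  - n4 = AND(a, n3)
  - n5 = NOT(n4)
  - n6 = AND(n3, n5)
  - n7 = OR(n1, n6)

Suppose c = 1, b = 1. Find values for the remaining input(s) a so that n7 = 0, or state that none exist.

no solution exists

With c = 1, b = 1 fixed, none of the 2 settings of a give n7 = 0.
For example, with a=0:
n1 = AND(b, c) = AND(1, 1) = 1
n2 = OR(a, n1) = OR(0, 1) = 1
n3 = AND(n2, c) = AND(1, 1) = 1
n4 = AND(a, n3) = AND(0, 1) = 0
n5 = NOT(n4) = NOT 0 = 1
n6 = AND(n3, n5) = AND(1, 1) = 1
n7 = OR(n1, n6) = OR(1, 1) = 1
giving n7 = 1 ≠ 0.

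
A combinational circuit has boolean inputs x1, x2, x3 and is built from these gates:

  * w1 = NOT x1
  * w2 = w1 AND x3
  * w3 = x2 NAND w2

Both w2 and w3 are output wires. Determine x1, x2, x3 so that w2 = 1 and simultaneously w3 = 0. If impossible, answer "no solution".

x1=0, x2=1, x3=1

Check with x1=0, x2=1, x3=1:
w1 = NOT x1 = NOT 0 = 1
w2 = w1 AND x3 = 1 AND 1 = 1
w3 = x2 NAND w2 = 1 NAND 1 = 0
So w2 = 1 and w3 = 0.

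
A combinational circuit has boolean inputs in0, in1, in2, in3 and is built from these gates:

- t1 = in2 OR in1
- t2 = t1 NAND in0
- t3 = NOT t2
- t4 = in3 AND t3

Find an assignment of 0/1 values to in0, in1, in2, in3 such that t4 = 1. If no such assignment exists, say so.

in0=1 in1=0 in2=1 in3=1

Check with in0=1 in1=0 in2=1 in3=1:
t1 = in2 OR in1 = 1 OR 0 = 1
t2 = t1 NAND in0 = 1 NAND 1 = 0
t3 = NOT t2 = NOT 0 = 1
t4 = in3 AND t3 = 1 AND 1 = 1
So t4 = 1 as required.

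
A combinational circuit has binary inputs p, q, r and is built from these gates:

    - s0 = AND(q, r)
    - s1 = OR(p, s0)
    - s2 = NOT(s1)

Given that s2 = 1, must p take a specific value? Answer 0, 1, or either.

0

s2 = NOT(s1) must be 1, so s1 = 0.
s1 = OR(p, s0) must be 0, so both p = 0 and s0 = 0.
s0 = AND(q, r) must be 0, so at least one of q, r is 0.
Every assignment with s2 = 1 has p = 0; there are 3 such assignment(s).
  p=0, q=0, r=0
  p=0, q=0, r=1
  p=0, q=1, r=0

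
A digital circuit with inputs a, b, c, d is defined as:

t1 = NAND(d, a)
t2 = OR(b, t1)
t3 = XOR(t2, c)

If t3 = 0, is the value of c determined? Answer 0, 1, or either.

Both values of c occur among assignments with t3 = 0:
  c=0: a=1, b=0, c=0, d=1
  c=1: a=0, b=0, c=1, d=0

either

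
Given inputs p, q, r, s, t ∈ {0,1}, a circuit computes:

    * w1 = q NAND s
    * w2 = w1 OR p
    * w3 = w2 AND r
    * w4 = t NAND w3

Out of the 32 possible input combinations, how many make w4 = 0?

w4 = t NAND w3 must be 0, so both t = 1 and w3 = 1.
w3 = w2 AND r must be 1, so both w2 = 1 and r = 1.
w2 = w1 OR p must be 1, so at least one of w1, p is 1.
Enumerating the 32 input combinations, 7 give w4 = 0 and 25 give w4 = 1.

7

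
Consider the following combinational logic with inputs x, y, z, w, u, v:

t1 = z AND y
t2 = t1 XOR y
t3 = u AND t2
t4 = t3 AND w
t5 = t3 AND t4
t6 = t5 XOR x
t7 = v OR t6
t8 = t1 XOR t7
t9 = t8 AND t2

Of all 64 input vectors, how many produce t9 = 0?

t9 = t8 AND t2 must be 0, so at least one of t8, t2 is 0.
Enumerating the 64 input combinations, 52 give t9 = 0 and 12 give t9 = 1.

52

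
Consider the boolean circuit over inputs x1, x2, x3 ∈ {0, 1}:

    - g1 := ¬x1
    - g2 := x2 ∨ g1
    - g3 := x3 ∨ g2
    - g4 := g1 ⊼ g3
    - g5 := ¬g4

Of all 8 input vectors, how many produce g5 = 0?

g5 = ¬g4 must be 0, so g4 = 1.
Enumerating the 8 input combinations, 4 give g5 = 0 and 4 give g5 = 1.

4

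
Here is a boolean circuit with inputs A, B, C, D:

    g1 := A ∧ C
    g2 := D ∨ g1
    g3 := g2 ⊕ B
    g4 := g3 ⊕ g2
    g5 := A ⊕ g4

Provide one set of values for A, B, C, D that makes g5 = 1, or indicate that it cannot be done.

A=1 B=0 C=0 D=0

g5 = A ⊕ g4 must be 1, so A and g4 differ.
Check with A=1 B=0 C=0 D=0:
g1 = A ∧ C = 1 ∧ 0 = 0
g2 = D ∨ g1 = 0 ∨ 0 = 0
g3 = g2 ⊕ B = 0 ⊕ 0 = 0
g4 = g3 ⊕ g2 = 0 ⊕ 0 = 0
g5 = A ⊕ g4 = 1 ⊕ 0 = 1
So g5 = 1 as required.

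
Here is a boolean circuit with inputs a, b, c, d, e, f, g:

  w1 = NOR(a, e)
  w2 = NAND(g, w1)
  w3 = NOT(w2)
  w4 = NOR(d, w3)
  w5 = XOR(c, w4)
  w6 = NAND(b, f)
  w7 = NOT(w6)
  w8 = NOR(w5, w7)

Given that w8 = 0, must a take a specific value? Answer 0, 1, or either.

either

Both values of a occur among assignments with w8 = 0:
  a=0: a=0, b=0, c=0, d=0, e=0, f=0, g=0
  a=1: a=1, b=0, c=0, d=0, e=0, f=0, g=0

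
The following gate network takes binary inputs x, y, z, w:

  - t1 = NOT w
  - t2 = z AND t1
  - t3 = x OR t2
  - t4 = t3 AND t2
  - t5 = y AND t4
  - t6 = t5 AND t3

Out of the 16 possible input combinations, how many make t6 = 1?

2

t6 = t5 AND t3 must be 1, so both t5 = 1 and t3 = 1.
Satisfying assignments:
  x=0, y=1, z=1, w=0
  x=1, y=1, z=1, w=0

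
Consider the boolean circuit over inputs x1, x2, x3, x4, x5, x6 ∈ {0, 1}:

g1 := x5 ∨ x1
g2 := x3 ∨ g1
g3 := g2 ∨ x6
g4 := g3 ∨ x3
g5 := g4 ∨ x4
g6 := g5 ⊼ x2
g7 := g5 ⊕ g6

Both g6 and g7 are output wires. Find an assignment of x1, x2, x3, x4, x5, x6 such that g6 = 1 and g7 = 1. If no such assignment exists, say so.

Check with x1=0, x2=0, x3=0, x4=0, x5=0, x6=0:
g1 = x5 ∨ x1 = 0 ∨ 0 = 0
g2 = x3 ∨ g1 = 0 ∨ 0 = 0
g3 = g2 ∨ x6 = 0 ∨ 0 = 0
g4 = g3 ∨ x3 = 0 ∨ 0 = 0
g5 = g4 ∨ x4 = 0 ∨ 0 = 0
g6 = g5 ⊼ x2 = 0 ⊼ 0 = 1
g7 = g5 ⊕ g6 = 0 ⊕ 1 = 1
So g6 = 1 and g7 = 1.

x1=0, x2=0, x3=0, x4=0, x5=0, x6=0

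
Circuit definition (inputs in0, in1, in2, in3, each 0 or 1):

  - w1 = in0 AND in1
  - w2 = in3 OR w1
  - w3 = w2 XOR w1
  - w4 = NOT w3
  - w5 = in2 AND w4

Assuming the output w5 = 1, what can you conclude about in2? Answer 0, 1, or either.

w5 = in2 AND w4 must be 1, so both in2 = 1 and w4 = 1.
w4 = NOT w3 must be 1, so w3 = 0.
w3 = w2 XOR w1 must be 0, so w2 and w1 are equal.
Every assignment with w5 = 1 has in2 = 1; there are 5 such assignment(s).

1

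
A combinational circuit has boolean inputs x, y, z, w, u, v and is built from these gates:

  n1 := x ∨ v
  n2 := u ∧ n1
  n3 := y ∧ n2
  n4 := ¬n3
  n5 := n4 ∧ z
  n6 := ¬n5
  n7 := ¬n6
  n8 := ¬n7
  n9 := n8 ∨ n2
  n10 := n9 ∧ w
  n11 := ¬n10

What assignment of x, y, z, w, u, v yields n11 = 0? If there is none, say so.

n11 = ¬n10 must be 0, so n10 = 1.
n10 = n9 ∧ w must be 1, so both n9 = 1 and w = 1.
Check with x=0, y=1, z=0, w=1, u=0, v=1:
n1 = x ∨ v = 0 ∨ 1 = 1
n2 = u ∧ n1 = 0 ∧ 1 = 0
n3 = y ∧ n2 = 1 ∧ 0 = 0
n4 = ¬n3 = ¬0 = 1
n5 = n4 ∧ z = 1 ∧ 0 = 0
n6 = ¬n5 = ¬0 = 1
n7 = ¬n6 = ¬1 = 0
n8 = ¬n7 = ¬0 = 1
n9 = n8 ∨ n2 = 1 ∨ 0 = 1
n10 = n9 ∧ w = 1 ∧ 1 = 1
n11 = ¬n10 = ¬1 = 0
So n11 = 0 as required.

x=0, y=1, z=0, w=1, u=0, v=1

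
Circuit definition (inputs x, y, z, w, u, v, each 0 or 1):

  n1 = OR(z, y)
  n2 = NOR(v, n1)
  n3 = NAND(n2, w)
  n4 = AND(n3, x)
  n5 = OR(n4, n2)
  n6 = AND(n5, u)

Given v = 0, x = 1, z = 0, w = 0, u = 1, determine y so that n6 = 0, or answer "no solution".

no solution exists

With v = 0, x = 1, z = 0, w = 0, u = 1 fixed, none of the 2 settings of y give n6 = 0.
For example, with y=0:
n1 = OR(z, y) = OR(0, 0) = 0
n2 = NOR(v, n1) = NOR(0, 0) = 1
n3 = NAND(n2, w) = NAND(1, 0) = 1
n4 = AND(n3, x) = AND(1, 1) = 1
n5 = OR(n4, n2) = OR(1, 1) = 1
n6 = AND(n5, u) = AND(1, 1) = 1
giving n6 = 1 ≠ 0.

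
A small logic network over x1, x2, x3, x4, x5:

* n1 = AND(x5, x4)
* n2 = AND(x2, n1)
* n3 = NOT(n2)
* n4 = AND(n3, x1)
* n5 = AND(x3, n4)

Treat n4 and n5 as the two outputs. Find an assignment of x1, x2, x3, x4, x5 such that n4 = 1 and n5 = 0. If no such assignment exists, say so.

x1=1 x2=0 x3=0 x4=1 x5=0

Check with x1=1 x2=0 x3=0 x4=1 x5=0:
n1 = AND(x5, x4) = AND(0, 1) = 0
n2 = AND(x2, n1) = AND(0, 0) = 0
n3 = NOT(n2) = NOT 0 = 1
n4 = AND(n3, x1) = AND(1, 1) = 1
n5 = AND(x3, n4) = AND(0, 1) = 0
So n4 = 1 and n5 = 0.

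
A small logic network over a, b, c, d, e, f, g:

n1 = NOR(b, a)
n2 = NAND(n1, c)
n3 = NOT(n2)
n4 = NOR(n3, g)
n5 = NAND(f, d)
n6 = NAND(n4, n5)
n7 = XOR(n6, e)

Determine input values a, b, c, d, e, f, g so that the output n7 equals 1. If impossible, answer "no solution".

n7 = XOR(n6, e) must be 1, so n6 and e differ.
Check with a=0, b=1, c=1, d=0, e=1, f=0, g=0:
n1 = NOR(b, a) = NOR(1, 0) = 0
n2 = NAND(n1, c) = NAND(0, 1) = 1
n3 = NOT(n2) = NOT 1 = 0
n4 = NOR(n3, g) = NOR(0, 0) = 1
n5 = NAND(f, d) = NAND(0, 0) = 1
n6 = NAND(n4, n5) = NAND(1, 1) = 0
n7 = XOR(n6, e) = XOR(0, 1) = 1
So n7 = 1 as required.

a=0, b=1, c=1, d=0, e=1, f=0, g=0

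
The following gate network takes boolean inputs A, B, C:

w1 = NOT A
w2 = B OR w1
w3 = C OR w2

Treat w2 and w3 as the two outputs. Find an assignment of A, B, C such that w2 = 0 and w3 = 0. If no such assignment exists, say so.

A=1 B=0 C=0

Check with A=1 B=0 C=0:
w1 = NOT A = NOT 1 = 0
w2 = B OR w1 = 0 OR 0 = 0
w3 = C OR w2 = 0 OR 0 = 0
So w2 = 0 and w3 = 0.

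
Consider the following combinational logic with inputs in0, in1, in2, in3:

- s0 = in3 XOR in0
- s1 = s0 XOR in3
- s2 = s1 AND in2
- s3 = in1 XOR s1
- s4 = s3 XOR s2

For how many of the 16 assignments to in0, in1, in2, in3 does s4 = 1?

8

s4 = s3 XOR s2 must be 1, so s3 and s2 differ.
Enumerating the 16 input combinations, 8 give s4 = 1 and 8 give s4 = 0.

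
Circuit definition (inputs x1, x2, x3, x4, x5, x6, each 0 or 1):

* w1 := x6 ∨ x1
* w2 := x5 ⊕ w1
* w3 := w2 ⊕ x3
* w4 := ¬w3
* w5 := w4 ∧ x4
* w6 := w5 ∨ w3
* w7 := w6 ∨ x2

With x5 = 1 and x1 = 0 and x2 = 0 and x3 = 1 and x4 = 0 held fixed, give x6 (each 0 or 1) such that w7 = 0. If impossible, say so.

x6=0

w7 = w6 ∨ x2 must be 0, so both w6 = 0 and x2 = 0.
Check with x5 = 1 and x1 = 0 and x2 = 0 and x3 = 1 and x4 = 0 and x6=0:
w1 = x6 ∨ x1 = 0 ∨ 0 = 0
w2 = x5 ⊕ w1 = 1 ⊕ 0 = 1
w3 = w2 ⊕ x3 = 1 ⊕ 1 = 0
w4 = ¬w3 = ¬0 = 1
w5 = w4 ∧ x4 = 1 ∧ 0 = 0
w6 = w5 ∨ w3 = 0 ∨ 0 = 0
w7 = w6 ∨ x2 = 0 ∨ 0 = 0
So w7 = 0.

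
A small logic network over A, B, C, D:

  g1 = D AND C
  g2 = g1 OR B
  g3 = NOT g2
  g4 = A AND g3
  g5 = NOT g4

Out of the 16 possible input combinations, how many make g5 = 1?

13

g5 = NOT g4 must be 1, so g4 = 0.
g4 = A AND g3 must be 0, so at least one of A, g3 is 0.
Enumerating the 16 input combinations, 13 give g5 = 1 and 3 give g5 = 0.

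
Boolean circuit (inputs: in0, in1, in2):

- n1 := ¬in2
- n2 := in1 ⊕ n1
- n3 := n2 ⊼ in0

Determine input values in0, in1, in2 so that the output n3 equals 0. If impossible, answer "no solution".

n3 = n2 ⊼ in0 must be 0, so both n2 = 1 and in0 = 1.
n2 = in1 ⊕ n1 must be 1, so in1 and n1 differ.
Check with in0=1, in1=0, in2=0:
n1 = ¬in2 = ¬0 = 1
n2 = in1 ⊕ n1 = 0 ⊕ 1 = 1
n3 = n2 ⊼ in0 = 1 ⊼ 1 = 0
So n3 = 0 as required.

in0=1, in1=0, in2=0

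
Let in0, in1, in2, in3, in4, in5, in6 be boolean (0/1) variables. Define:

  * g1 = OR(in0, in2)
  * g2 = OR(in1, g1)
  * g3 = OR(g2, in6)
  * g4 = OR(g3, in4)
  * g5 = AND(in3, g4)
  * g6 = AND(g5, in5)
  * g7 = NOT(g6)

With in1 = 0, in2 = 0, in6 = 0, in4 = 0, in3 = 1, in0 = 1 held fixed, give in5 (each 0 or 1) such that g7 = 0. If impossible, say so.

Check with in1 = 0, in2 = 0, in6 = 0, in4 = 0, in3 = 1, in0 = 1 and in5=1:
g1 = OR(in0, in2) = OR(1, 0) = 1
g2 = OR(in1, g1) = OR(0, 1) = 1
g3 = OR(g2, in6) = OR(1, 0) = 1
g4 = OR(g3, in4) = OR(1, 0) = 1
g5 = AND(in3, g4) = AND(1, 1) = 1
g6 = AND(g5, in5) = AND(1, 1) = 1
g7 = NOT(g6) = NOT 1 = 0
So g7 = 0.

in5=1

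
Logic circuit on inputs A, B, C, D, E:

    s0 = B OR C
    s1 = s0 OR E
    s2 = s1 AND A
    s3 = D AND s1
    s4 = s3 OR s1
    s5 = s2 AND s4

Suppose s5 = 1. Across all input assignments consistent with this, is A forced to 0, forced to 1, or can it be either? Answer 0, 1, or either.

1

s5 = s2 AND s4 must be 1, so both s2 = 1 and s4 = 1.
s2 = s1 AND A must be 1, so both s1 = 1 and A = 1.
Every assignment with s5 = 1 has A = 1; there are 14 such assignment(s).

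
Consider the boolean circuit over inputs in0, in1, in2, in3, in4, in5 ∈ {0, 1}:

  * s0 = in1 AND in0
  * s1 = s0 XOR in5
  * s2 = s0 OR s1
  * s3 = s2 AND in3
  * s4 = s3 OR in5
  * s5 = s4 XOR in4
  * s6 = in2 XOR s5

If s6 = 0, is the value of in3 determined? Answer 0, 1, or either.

either

Both values of in3 occur among assignments with s6 = 0:
  in3=0: in0=0, in1=0, in2=0, in3=0, in4=0, in5=0
  in3=1: in0=0, in1=0, in2=0, in3=1, in4=0, in5=0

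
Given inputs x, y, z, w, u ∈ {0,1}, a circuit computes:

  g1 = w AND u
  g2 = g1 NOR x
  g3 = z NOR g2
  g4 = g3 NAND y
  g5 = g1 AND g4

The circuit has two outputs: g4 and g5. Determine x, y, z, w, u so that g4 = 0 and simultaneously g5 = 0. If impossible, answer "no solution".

Check with x=1, y=1, z=0, w=1, u=1:
g1 = w AND u = 1 AND 1 = 1
g2 = g1 NOR x = 1 NOR 1 = 0
g3 = z NOR g2 = 0 NOR 0 = 1
g4 = g3 NAND y = 1 NAND 1 = 0
g5 = g1 AND g4 = 1 AND 0 = 0
So g4 = 0 and g5 = 0.

x=1, y=1, z=0, w=1, u=1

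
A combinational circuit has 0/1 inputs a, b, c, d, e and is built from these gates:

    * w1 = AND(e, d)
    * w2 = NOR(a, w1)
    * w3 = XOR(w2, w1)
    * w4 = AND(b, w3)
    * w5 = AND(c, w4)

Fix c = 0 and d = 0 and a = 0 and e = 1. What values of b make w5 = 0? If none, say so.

Check with c = 0 and d = 0 and a = 0 and e = 1 and b=1:
w1 = AND(e, d) = AND(1, 0) = 0
w2 = NOR(a, w1) = NOR(0, 0) = 1
w3 = XOR(w2, w1) = XOR(1, 0) = 1
w4 = AND(b, w3) = AND(1, 1) = 1
w5 = AND(c, w4) = AND(0, 1) = 0
So w5 = 0.

b=1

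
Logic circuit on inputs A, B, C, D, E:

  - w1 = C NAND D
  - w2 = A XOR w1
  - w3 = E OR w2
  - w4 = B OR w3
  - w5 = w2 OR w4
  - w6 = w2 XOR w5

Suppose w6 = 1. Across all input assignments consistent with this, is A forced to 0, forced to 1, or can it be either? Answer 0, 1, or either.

Both values of A occur among assignments with w6 = 1:
  A=0: A=0, B=0, C=1, D=1, E=1
  A=1: A=1, B=0, C=0, D=0, E=1

either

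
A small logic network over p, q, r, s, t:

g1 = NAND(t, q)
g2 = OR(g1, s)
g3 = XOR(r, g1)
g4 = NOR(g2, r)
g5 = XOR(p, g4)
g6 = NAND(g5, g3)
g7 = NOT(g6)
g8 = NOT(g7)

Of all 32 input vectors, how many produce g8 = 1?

g8 = NOT(g7) must be 1, so g7 = 0.
g7 = NOT(g6) must be 0, so g6 = 1.
g6 = NAND(g5, g3) must be 1, so at least one of g5, g3 is 0.
Enumerating the 32 input combinations, 24 give g8 = 1 and 8 give g8 = 0.

24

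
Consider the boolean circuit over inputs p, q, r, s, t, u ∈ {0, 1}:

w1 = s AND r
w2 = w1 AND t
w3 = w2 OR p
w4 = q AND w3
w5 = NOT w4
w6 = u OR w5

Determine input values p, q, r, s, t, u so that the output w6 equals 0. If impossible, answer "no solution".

p=0, q=1, r=1, s=1, t=1, u=0

w6 = u OR w5 must be 0, so both u = 0 and w5 = 0.
Check with p=0, q=1, r=1, s=1, t=1, u=0:
w1 = s AND r = 1 AND 1 = 1
w2 = w1 AND t = 1 AND 1 = 1
w3 = w2 OR p = 1 OR 0 = 1
w4 = q AND w3 = 1 AND 1 = 1
w5 = NOT w4 = NOT 1 = 0
w6 = u OR w5 = 0 OR 0 = 0
So w6 = 0 as required.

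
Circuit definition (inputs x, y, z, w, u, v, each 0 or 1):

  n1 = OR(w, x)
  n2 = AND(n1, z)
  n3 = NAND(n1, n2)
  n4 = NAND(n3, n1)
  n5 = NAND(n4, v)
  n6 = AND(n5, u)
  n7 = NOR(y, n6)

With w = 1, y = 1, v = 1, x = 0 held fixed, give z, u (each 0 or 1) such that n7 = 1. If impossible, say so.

no solution exists

With w = 1, y = 1, v = 1, x = 0 fixed, none of the 4 settings of z, u give n7 = 1.
For example, with z=0, u=0:
n1 = OR(w, x) = OR(1, 0) = 1
n2 = AND(n1, z) = AND(1, 0) = 0
n3 = NAND(n1, n2) = NAND(1, 0) = 1
n4 = NAND(n3, n1) = NAND(1, 1) = 0
n5 = NAND(n4, v) = NAND(0, 1) = 1
n6 = AND(n5, u) = AND(1, 0) = 0
n7 = NOR(y, n6) = NOR(1, 0) = 0
giving n7 = 0 ≠ 1.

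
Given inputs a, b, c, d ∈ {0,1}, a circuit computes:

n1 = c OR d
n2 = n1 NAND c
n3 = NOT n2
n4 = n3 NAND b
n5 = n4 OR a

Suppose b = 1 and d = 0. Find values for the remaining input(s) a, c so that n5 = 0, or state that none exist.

Check with b = 1 and d = 0 and a=0, c=1:
n1 = c OR d = 1 OR 0 = 1
n2 = n1 NAND c = 1 NAND 1 = 0
n3 = NOT n2 = NOT 0 = 1
n4 = n3 NAND b = 1 NAND 1 = 0
n5 = n4 OR a = 0 OR 0 = 0
So n5 = 0.

a=0, c=1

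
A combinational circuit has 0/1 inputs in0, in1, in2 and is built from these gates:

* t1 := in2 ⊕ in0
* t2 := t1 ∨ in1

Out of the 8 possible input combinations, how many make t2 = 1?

6

t2 = t1 ∨ in1 must be 1, so at least one of t1, in1 is 1.
Enumerating the 8 input combinations, 6 give t2 = 1 and 2 give t2 = 0.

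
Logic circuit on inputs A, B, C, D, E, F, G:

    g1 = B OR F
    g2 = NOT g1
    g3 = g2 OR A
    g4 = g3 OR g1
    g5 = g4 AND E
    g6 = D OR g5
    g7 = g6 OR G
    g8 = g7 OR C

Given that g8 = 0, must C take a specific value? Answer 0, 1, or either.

g8 = g7 OR C must be 0, so both g7 = 0 and C = 0.
Every assignment with g8 = 0 has C = 0; there are 8 such assignment(s).

0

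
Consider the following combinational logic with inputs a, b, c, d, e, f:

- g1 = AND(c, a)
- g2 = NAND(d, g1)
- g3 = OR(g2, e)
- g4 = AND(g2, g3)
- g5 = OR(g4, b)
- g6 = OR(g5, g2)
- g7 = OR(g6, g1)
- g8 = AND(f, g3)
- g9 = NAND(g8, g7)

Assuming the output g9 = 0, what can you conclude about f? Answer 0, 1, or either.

g9 = NAND(g8, g7) must be 0, so both g8 = 1 and g7 = 1.
g8 = AND(f, g3) must be 1, so both f = 1 and g3 = 1.
g7 = OR(g6, g1) must be 1, so at least one of g6, g1 is 1.
Every assignment with g9 = 0 has f = 1; there are 30 such assignment(s).

1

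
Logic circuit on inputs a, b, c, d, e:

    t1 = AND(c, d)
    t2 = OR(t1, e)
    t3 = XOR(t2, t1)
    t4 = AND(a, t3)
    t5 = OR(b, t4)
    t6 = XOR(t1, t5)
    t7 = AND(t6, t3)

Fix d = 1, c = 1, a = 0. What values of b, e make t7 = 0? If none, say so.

b=0, e=0

Check with d = 1, c = 1, a = 0 and b=0, e=0:
t1 = AND(c, d) = AND(1, 1) = 1
t2 = OR(t1, e) = OR(1, 0) = 1
t3 = XOR(t2, t1) = XOR(1, 1) = 0
t4 = AND(a, t3) = AND(0, 0) = 0
t5 = OR(b, t4) = OR(0, 0) = 0
t6 = XOR(t1, t5) = XOR(1, 0) = 1
t7 = AND(t6, t3) = AND(1, 0) = 0
So t7 = 0.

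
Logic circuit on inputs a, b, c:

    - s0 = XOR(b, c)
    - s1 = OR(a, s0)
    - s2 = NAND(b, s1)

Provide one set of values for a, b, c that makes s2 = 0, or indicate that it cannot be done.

Check with a=1 b=1 c=0:
s0 = XOR(b, c) = XOR(1, 0) = 1
s1 = OR(a, s0) = OR(1, 1) = 1
s2 = NAND(b, s1) = NAND(1, 1) = 0
So s2 = 0 as required.

a=1 b=1 c=0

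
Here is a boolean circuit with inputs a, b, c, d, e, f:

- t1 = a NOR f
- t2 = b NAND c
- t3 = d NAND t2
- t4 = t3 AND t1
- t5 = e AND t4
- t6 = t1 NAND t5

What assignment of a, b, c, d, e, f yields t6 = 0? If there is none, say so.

t6 = t1 NAND t5 must be 0, so both t1 = 1 and t5 = 1.
t1 = a NOR f must be 1, so both a = 0 and f = 0.
Check with a=0, b=1, c=1, d=1, e=1, f=0:
t1 = a NOR f = 0 NOR 0 = 1
t2 = b NAND c = 1 NAND 1 = 0
t3 = d NAND t2 = 1 NAND 0 = 1
t4 = t3 AND t1 = 1 AND 1 = 1
t5 = e AND t4 = 1 AND 1 = 1
t6 = t1 NAND t5 = 1 NAND 1 = 0
So t6 = 0 as required.

a=0, b=1, c=1, d=1, e=1, f=0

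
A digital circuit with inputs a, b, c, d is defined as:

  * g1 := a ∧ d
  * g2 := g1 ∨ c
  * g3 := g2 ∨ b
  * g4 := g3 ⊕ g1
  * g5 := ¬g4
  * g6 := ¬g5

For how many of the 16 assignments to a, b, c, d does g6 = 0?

7

g6 = ¬g5 must be 0, so g5 = 1.
Enumerating the 16 input combinations, 7 give g6 = 0 and 9 give g6 = 1.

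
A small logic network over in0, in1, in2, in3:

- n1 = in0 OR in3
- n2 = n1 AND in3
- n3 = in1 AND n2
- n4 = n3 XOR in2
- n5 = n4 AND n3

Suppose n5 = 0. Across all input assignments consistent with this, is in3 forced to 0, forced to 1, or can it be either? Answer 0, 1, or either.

Both values of in3 occur among assignments with n5 = 0:
  in3=0: in0=0, in1=0, in2=0, in3=0
  in3=1: in0=0, in1=0, in2=0, in3=1

either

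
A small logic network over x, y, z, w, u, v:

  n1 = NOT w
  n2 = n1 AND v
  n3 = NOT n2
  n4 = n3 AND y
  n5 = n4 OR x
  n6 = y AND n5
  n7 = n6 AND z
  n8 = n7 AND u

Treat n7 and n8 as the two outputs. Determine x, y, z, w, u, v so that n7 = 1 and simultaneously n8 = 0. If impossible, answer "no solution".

x=0, y=1, z=1, w=1, u=0, v=1

Check with x=0, y=1, z=1, w=1, u=0, v=1:
n1 = NOT w = NOT 1 = 0
n2 = n1 AND v = 0 AND 1 = 0
n3 = NOT n2 = NOT 0 = 1
n4 = n3 AND y = 1 AND 1 = 1
n5 = n4 OR x = 1 OR 0 = 1
n6 = y AND n5 = 1 AND 1 = 1
n7 = n6 AND z = 1 AND 1 = 1
n8 = n7 AND u = 1 AND 0 = 0
So n7 = 1 and n8 = 0.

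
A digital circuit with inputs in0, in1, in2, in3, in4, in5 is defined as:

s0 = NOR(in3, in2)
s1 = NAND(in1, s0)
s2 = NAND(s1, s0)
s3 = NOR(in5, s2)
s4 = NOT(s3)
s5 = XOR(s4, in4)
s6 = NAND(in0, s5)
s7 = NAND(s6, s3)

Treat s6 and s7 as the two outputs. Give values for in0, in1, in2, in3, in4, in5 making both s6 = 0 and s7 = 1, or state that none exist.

Check with in0=1 in1=0 in2=0 in3=1 in4=0 in5=1:
s0 = NOR(in3, in2) = NOR(1, 0) = 0
s1 = NAND(in1, s0) = NAND(0, 0) = 1
s2 = NAND(s1, s0) = NAND(1, 0) = 1
s3 = NOR(in5, s2) = NOR(1, 1) = 0
s4 = NOT(s3) = NOT 0 = 1
s5 = XOR(s4, in4) = XOR(1, 0) = 1
s6 = NAND(in0, s5) = NAND(1, 1) = 0
s7 = NAND(s6, s3) = NAND(0, 0) = 1
So s6 = 0 and s7 = 1.

in0=1 in1=0 in2=0 in3=1 in4=0 in5=1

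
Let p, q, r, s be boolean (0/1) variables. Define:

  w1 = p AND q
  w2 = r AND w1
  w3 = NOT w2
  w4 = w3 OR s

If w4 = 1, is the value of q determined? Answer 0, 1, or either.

Both values of q occur among assignments with w4 = 1:
  q=0: p=0, q=0, r=0, s=0
  q=1: p=0, q=1, r=0, s=0

either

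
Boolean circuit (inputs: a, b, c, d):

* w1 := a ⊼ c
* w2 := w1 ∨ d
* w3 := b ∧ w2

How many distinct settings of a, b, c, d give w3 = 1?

w3 = b ∧ w2 must be 1, so both b = 1 and w2 = 1.
Enumerating the 16 input combinations, 7 give w3 = 1 and 9 give w3 = 0.

7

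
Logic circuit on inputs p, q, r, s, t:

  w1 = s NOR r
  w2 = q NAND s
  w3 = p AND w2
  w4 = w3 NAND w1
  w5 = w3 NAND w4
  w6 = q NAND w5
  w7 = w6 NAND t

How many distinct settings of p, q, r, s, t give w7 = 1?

w7 = w6 NAND t must be 1, so at least one of w6, t is 0.
Enumerating the 32 input combinations, 23 give w7 = 1 and 9 give w7 = 0.

23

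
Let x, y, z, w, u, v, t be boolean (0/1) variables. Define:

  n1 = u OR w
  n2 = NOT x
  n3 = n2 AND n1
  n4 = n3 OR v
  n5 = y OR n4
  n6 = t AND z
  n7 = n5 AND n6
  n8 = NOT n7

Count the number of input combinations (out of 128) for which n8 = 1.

101

n8 = NOT n7 must be 1, so n7 = 0.
n7 = n5 AND n6 must be 0, so at least one of n5, n6 is 0.
Enumerating the 128 input combinations, 101 give n8 = 1 and 27 give n8 = 0.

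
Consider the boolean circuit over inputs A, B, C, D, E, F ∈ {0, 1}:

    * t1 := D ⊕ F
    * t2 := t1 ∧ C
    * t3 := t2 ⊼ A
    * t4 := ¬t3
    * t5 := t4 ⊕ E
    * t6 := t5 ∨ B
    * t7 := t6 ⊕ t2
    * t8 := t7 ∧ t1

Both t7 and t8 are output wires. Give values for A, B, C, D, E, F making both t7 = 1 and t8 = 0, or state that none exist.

Check with A=1, B=1, C=0, D=1, E=1, F=1:
t1 = D ⊕ F = 1 ⊕ 1 = 0
t2 = t1 ∧ C = 0 ∧ 0 = 0
t3 = t2 ⊼ A = 0 ⊼ 1 = 1
t4 = ¬t3 = ¬1 = 0
t5 = t4 ⊕ E = 0 ⊕ 1 = 1
t6 = t5 ∨ B = 1 ∨ 1 = 1
t7 = t6 ⊕ t2 = 1 ⊕ 0 = 1
t8 = t7 ∧ t1 = 1 ∧ 0 = 0
So t7 = 1 and t8 = 0.

A=1, B=1, C=0, D=1, E=1, F=1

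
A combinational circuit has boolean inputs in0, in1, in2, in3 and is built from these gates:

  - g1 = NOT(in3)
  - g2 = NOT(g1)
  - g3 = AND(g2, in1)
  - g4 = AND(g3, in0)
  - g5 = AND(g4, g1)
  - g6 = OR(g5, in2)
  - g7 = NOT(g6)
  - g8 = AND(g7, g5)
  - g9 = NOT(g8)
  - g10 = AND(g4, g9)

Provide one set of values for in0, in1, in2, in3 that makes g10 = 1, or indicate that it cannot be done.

g10 = AND(g4, g9) must be 1, so both g4 = 1 and g9 = 1.
g4 = AND(g3, in0) must be 1, so both g3 = 1 and in0 = 1.
Check with in0=1, in1=1, in2=0, in3=1:
g1 = NOT(in3) = NOT 1 = 0
g2 = NOT(g1) = NOT 0 = 1
g3 = AND(g2, in1) = AND(1, 1) = 1
g4 = AND(g3, in0) = AND(1, 1) = 1
g5 = AND(g4, g1) = AND(1, 0) = 0
g6 = OR(g5, in2) = OR(0, 0) = 0
g7 = NOT(g6) = NOT 0 = 1
g8 = AND(g7, g5) = AND(1, 0) = 0
g9 = NOT(g8) = NOT 0 = 1
g10 = AND(g4, g9) = AND(1, 1) = 1
So g10 = 1 as required.

in0=1, in1=1, in2=0, in3=1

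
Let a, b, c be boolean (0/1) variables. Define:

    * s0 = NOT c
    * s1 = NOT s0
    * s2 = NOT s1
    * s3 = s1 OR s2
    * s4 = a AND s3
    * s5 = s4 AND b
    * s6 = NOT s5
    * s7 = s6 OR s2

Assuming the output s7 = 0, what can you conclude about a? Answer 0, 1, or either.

1

s7 = s6 OR s2 must be 0, so both s6 = 0 and s2 = 0.
s6 = NOT s5 must be 0, so s5 = 1.
s2 = NOT s1 must be 0, so s1 = 1.
Every assignment with s7 = 0 has a = 1; there are 1 such assignment(s).
  a=1, b=1, c=1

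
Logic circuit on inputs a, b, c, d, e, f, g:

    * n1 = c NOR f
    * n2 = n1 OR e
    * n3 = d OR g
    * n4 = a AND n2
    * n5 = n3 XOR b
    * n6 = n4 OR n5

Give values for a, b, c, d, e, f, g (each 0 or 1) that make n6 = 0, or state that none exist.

a=0, b=1, c=1, d=0, e=0, f=1, g=1

n6 = n4 OR n5 must be 0, so both n4 = 0 and n5 = 0.
Check with a=0, b=1, c=1, d=0, e=0, f=1, g=1:
n1 = c NOR f = 1 NOR 1 = 0
n2 = n1 OR e = 0 OR 0 = 0
n3 = d OR g = 0 OR 1 = 1
n4 = a AND n2 = 0 AND 0 = 0
n5 = n3 XOR b = 1 XOR 1 = 0
n6 = n4 OR n5 = 0 OR 0 = 0
So n6 = 0 as required.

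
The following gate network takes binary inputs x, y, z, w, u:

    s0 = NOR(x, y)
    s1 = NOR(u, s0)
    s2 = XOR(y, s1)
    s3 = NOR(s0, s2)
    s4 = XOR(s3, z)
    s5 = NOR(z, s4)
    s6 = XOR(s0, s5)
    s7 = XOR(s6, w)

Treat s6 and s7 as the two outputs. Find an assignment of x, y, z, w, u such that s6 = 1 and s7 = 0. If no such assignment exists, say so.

Check with x=1, y=0, z=0, w=1, u=0:
s0 = NOR(x, y) = NOR(1, 0) = 0
s1 = NOR(u, s0) = NOR(0, 0) = 1
s2 = XOR(y, s1) = XOR(0, 1) = 1
s3 = NOR(s0, s2) = NOR(0, 1) = 0
s4 = XOR(s3, z) = XOR(0, 0) = 0
s5 = NOR(z, s4) = NOR(0, 0) = 1
s6 = XOR(s0, s5) = XOR(0, 1) = 1
s7 = XOR(s6, w) = XOR(1, 1) = 0
So s6 = 1 and s7 = 0.

x=1, y=0, z=0, w=1, u=0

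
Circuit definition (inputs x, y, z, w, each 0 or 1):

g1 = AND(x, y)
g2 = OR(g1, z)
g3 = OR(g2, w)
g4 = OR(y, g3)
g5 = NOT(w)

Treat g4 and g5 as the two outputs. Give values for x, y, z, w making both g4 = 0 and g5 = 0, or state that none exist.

Across all 16 input combinations, none give both g4 = 0 and g5 = 0.

no solution exists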